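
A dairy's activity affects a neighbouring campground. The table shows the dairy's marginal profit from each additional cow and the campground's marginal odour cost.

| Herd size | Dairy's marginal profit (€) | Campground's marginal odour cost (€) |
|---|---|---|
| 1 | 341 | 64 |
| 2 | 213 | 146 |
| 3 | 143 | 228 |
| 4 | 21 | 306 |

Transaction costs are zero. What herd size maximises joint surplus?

2

Bargaining reaches the level where marginal profit last exceeds marginal odour cost.
That holds through level 2 (213 ≥ 146) but not at 3 (143 < 228).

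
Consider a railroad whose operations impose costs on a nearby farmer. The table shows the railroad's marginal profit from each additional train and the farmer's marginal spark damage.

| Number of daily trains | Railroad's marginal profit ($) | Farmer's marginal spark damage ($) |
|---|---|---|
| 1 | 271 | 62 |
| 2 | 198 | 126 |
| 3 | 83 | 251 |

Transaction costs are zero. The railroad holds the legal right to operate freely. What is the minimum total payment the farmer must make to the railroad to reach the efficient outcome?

Left alone the railroad would choose level 3 (marginal profit stays positive).
Efficient level: k* = 2 (marginal profit ≥ marginal spark damage through 2).
The farmer must at least cover the railroad's forgone profit from cutting 3→2: 83 = 83.

$83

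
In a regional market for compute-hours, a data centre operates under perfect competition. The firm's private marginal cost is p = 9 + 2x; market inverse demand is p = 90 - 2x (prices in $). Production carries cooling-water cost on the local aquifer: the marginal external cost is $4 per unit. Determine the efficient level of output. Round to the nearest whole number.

x* = 19

Social marginal cost = private MC + MEC = 13 + 2x.
Set SMC = demand: 13 + 2x = 90 - 2x → x* = 19.2500.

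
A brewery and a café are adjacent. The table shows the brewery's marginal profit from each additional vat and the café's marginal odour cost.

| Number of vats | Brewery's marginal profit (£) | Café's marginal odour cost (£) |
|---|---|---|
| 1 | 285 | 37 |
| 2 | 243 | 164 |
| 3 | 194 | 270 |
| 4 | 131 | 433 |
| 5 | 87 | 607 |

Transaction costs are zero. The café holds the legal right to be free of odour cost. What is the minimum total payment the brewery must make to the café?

Efficient level: marginal profit ≥ marginal odour cost through level 2, so k* = 2.
With the café holding the right, the brewery must at least compensate total damage at k*: 37 + 164 = 201.

£201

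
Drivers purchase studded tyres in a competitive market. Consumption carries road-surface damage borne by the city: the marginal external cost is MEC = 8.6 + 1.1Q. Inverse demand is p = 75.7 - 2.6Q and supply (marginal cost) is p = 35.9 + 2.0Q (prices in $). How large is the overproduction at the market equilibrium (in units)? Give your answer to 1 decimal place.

3.2 units

Market equilibrium (private): 35.9 + 2.0Q = 75.7 - 2.6Q → Q_m = 8.6522.
Social marginal benefit = demand − MEC = 67.1 - 3.7Q.
Set SMB = MC: 67.1 - 3.7Q = 35.9 + 2.0Q → Q* = 5.4737.
Gap = |8.6522 − 5.4737| = 3.1785.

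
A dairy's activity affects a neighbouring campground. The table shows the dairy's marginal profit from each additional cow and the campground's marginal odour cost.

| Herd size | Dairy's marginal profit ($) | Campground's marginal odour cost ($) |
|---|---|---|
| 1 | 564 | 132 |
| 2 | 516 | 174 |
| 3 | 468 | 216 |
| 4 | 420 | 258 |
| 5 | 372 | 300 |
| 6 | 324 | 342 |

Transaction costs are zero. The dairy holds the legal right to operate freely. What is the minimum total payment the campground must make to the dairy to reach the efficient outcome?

Left alone the dairy would choose level 6 (marginal profit stays positive).
Efficient level: k* = 5 (marginal profit ≥ marginal odour cost through 5).
The campground must at least cover the dairy's forgone profit from cutting 6→5: 324 = 324.

$324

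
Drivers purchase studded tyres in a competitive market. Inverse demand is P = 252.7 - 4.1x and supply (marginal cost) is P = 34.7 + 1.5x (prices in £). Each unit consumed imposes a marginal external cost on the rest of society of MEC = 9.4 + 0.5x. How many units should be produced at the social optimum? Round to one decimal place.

x* = 34.2

Social marginal benefit = demand − MEC = 243.3 - 4.6x.
Set SMB = MC: 243.3 - 4.6x = 34.7 + 1.5x → x* = 34.1967.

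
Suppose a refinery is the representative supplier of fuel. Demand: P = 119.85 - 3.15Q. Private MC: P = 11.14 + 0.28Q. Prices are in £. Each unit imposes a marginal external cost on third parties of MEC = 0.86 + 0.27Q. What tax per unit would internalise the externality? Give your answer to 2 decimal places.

tax = £8.73 per unit

Social marginal cost = private MC + MEC = 12.00 + 0.55Q.
Set SMC = demand: 12.00 + 0.55Q = 119.85 - 3.15Q → Q* = 29.1486.
The Pigouvian tax equals MEC at Q*: 0.86 + 0.27×29.1486 = 8.7301.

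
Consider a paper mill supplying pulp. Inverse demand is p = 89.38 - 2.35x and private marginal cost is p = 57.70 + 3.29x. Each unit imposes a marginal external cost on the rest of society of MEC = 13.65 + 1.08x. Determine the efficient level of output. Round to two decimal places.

x* = 2.68

Social marginal cost = private MC + MEC = 71.35 + 4.37x.
Set SMC = demand: 71.35 + 4.37x = 89.38 - 2.35x → x* = 2.6830.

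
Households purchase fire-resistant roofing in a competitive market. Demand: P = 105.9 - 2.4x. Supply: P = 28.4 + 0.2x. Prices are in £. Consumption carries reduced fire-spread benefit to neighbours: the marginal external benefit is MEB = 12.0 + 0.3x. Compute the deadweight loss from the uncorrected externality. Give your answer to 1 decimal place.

Market equilibrium (private): 28.4 + 0.2x = 105.9 - 2.4x → x_m = 29.8077.
Social marginal benefit = demand + MEB = 117.9 - 2.1x.
Set SMB = MC: 117.9 - 2.1x = 28.4 + 0.2x → x* = 38.9130.
Height of the DWL triangle at x_m is SMB(x_m) − MC(x_m) = MEB(x_m) = 20.9423.
DWL = ½ × 9.1053 × 20.9423 = 95.3430.

DWL = £95.3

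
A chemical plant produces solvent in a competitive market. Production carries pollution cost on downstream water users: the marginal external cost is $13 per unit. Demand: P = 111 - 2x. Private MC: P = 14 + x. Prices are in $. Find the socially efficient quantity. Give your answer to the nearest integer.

x* = 28

Social marginal cost = private MC + MEC = 27 + x.
Set SMC = demand: 27 + x = 111 - 2x → x* = 28.0000.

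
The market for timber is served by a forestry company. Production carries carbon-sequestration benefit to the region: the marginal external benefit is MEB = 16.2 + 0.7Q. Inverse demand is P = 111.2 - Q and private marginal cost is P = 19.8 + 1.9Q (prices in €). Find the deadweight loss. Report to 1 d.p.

DWL = €332.7

Market equilibrium (private): 19.8 + 1.9Q = 111.2 - Q → Q_m = 31.5172.
Social marginal cost = private MC − MEB = 3.6 + 1.2Q.
Set SMC = demand: 3.6 + 1.2Q = 111.2 - Q → Q* = 48.9091.
The welfare-loss triangle has base |Q_m − Q*| and height MEB(Q_m) (the vertical gap between SMC and demand is zero at Q* and MEB at Q_m).
DWL = ½ × 17.3919 × 38.2621 = 332.7253.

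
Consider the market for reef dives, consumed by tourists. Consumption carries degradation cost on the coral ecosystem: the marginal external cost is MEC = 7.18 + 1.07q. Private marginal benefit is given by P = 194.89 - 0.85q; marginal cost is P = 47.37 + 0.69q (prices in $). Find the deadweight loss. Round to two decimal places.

Market equilibrium (private): 47.37 + 0.69q = 194.89 - 0.85q → q_m = 95.7922.
Social marginal benefit = demand − MEC = 187.71 - 1.92q.
Set SMB = MC: 187.71 - 1.92q = 47.37 + 0.69q → q* = 53.7701.
Between q* and q_m the wedge MC − SMB runs linearly from 0 to MEC(q_m), so the loss is a triangle.
DWL = ½ × 42.0221 × 109.6777 = 2304.4436.

DWL = $2304.44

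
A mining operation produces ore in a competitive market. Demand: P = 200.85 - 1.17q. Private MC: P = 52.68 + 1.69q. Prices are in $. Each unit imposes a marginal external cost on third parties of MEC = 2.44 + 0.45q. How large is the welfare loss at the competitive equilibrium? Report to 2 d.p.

Market equilibrium (private): 52.68 + 1.69q = 200.85 - 1.17q → q_m = 51.8077.
Social marginal cost = private MC + MEC = 55.12 + 2.14q.
Set SMC = demand: 55.12 + 2.14q = 200.85 - 1.17q → q* = 44.0272.
Height of the DWL triangle at q_m is SMC(q_m) − demand(q_m) = MEC(q_m) = 25.7535.
DWL = ½ × 7.7805 × 25.7535 = 100.1876.

DWL = $100.19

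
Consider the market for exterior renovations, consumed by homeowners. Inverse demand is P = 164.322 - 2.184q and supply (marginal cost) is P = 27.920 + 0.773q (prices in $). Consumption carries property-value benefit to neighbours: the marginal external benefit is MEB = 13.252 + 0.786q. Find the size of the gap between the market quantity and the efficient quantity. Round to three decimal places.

Market equilibrium (private): 27.920 + 0.773q = 164.322 - 2.184q → q_m = 46.1285.
Social marginal benefit = demand + MEB = 177.574 - 1.398q.
Set SMB = MC: 177.574 - 1.398q = 27.920 + 0.773q → q* = 68.9332.
Gap = |46.1285 − 68.9332| = 22.8047.

22.805 units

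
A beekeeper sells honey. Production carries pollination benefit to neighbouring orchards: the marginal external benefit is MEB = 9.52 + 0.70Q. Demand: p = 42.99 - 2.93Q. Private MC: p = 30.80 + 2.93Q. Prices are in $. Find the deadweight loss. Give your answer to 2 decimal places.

DWL = $11.67

Market equilibrium (private): 30.80 + 2.93Q = 42.99 - 2.93Q → Q_m = 2.0802.
Social marginal cost = private MC − MEB = 21.28 + 2.23Q.
Set SMC = demand: 21.28 + 2.23Q = 42.99 - 2.93Q → Q* = 4.2074.
The loss is the area between SMC and demand from Q* to Q_m; with linear curves that's a triangle of height MEB(Q_m).
DWL = ½ × 2.1272 × 10.9761 = 11.6742.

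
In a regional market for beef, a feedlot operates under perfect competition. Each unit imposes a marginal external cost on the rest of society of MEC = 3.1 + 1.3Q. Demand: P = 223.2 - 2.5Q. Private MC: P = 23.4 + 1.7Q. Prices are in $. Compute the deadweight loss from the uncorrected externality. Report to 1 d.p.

DWL = $383.4

Market equilibrium (private): 23.4 + 1.7Q = 223.2 - 2.5Q → Q_m = 47.5714.
Social marginal cost = private MC + MEC = 26.5 + 3.0Q.
Set SMC = demand: 26.5 + 3.0Q = 223.2 - 2.5Q → Q* = 35.7636.
The loss is the area between SMC and demand from Q* to Q_m; with linear curves that's a triangle of height MEC(Q_m).
DWL = ½ × 11.8078 × 64.9429 = 383.4164.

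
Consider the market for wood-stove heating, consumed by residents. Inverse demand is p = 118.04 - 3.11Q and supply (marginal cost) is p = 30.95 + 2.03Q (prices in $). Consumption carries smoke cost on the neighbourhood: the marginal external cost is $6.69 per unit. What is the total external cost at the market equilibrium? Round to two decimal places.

Market equilibrium (private): 30.95 + 2.03Q = 118.04 - 3.11Q → Q_m = 16.9436.
Total external cost = MEC × Q_m = 6.69 × 16.9436 = 113.3527.

$113.35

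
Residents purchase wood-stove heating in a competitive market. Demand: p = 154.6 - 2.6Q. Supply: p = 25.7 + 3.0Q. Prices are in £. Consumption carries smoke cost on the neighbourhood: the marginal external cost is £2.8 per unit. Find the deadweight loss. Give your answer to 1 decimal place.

Market equilibrium (private): 25.7 + 3.0Q = 154.6 - 2.6Q → Q_m = 23.0179.
Social marginal benefit = demand − MEC = 151.8 - 2.6Q.
Set SMB = MC: 151.8 - 2.6Q = 25.7 + 3.0Q → Q* = 22.5179.
The loss is the area between SMB and MC from Q* to Q_m; with linear curves that's a triangle of height MEC(Q_m).
DWL = ½ × 0.5000 × 2.8000 = 0.7000.

DWL = £0.7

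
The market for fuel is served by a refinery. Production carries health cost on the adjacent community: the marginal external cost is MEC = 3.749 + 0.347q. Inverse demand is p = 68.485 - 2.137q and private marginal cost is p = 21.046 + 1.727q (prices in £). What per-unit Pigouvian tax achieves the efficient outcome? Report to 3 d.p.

Social marginal cost = private MC + MEC = 24.795 + 2.074q.
Set SMC = demand: 24.795 + 2.074q = 68.485 - 2.137q → q* = 10.3752.
The Pigouvian tax equals MEC at q*: 3.749 + 0.347×10.3752 = 7.3492.

tax = £7.349 per unit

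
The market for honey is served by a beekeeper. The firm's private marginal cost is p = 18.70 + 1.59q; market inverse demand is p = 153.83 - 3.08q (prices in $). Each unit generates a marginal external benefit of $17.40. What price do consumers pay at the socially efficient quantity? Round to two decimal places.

P = $53.23

Social marginal cost = private MC − MEB = 1.30 + 1.59q.
Set SMC = demand: 1.30 + 1.59q = 153.83 - 3.08q → q* = 32.6617.
Consumer price on the demand curve at q*: 153.83 − 3.08×32.6617 = 53.2320.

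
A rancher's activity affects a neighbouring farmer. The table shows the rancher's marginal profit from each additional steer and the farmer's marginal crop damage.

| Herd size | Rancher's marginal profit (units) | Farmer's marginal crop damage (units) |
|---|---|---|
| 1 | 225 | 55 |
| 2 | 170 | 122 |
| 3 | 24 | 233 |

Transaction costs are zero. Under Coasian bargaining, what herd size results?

Bargaining reaches the level where marginal profit last exceeds marginal crop damage.
That holds through level 2 (170 ≥ 122) but not at 3 (24 < 233).

2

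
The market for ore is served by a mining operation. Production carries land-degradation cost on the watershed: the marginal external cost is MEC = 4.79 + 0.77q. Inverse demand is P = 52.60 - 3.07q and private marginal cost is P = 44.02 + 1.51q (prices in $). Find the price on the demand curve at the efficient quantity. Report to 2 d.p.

P = $50.43

Social marginal cost = private MC + MEC = 48.81 + 2.28q.
Set SMC = demand: 48.81 + 2.28q = 52.60 - 3.07q → q* = 0.7084.
Consumer price on the demand curve at q*: 52.60 − 3.07×0.7084 = 50.4252.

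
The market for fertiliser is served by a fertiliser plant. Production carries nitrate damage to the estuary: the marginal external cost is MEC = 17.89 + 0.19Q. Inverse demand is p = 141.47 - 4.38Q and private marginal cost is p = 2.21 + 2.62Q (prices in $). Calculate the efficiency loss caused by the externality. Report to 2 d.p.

Market equilibrium (private): 2.21 + 2.62Q = 141.47 - 4.38Q → Q_m = 19.8943.
Social marginal cost = private MC + MEC = 20.10 + 2.81Q.
Set SMC = demand: 20.10 + 2.81Q = 141.47 - 4.38Q → Q* = 16.8804.
Height of the DWL triangle at Q_m is SMC(Q_m) − demand(Q_m) = MEC(Q_m) = 21.6699.
DWL = ½ × 3.0139 × 21.6699 = 32.6555.

DWL = $32.66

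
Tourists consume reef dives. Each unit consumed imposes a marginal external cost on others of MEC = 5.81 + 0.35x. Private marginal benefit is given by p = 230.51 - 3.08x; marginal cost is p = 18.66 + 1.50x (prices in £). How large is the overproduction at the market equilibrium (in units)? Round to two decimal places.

4.46 units

Market equilibrium (private): 18.66 + 1.50x = 230.51 - 3.08x → x_m = 46.2555.
Social marginal benefit = demand − MEC = 224.70 - 3.43x.
Set SMB = MC: 224.70 - 3.43x = 18.66 + 1.50x → x* = 41.7931.
Gap = |46.2555 − 41.7931| = 4.4624.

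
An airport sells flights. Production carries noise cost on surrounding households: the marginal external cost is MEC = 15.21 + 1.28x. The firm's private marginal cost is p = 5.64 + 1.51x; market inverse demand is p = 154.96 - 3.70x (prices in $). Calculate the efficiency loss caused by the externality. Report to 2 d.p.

DWL = $207.48

Market equilibrium (private): 5.64 + 1.51x = 154.96 - 3.70x → x_m = 28.6603.
Social marginal cost = private MC + MEC = 20.85 + 2.79x.
Set SMC = demand: 20.85 + 2.79x = 154.96 - 3.70x → x* = 20.6641.
The welfare-loss triangle has base |x_m − x*| and height MEC(x_m) (the vertical gap between SMC and demand is zero at x* and MEC at x_m).
DWL = ½ × 7.9962 × 51.8951 = 207.4818.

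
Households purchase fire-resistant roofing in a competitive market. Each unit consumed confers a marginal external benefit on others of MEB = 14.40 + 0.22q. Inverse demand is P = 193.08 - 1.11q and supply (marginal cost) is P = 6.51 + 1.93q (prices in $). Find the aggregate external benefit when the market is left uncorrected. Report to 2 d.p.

Market equilibrium (private): 6.51 + 1.93q = 193.08 - 1.11q → q_m = 61.3717.
Total external benefit = ∫₀^{q_m} (14.40 + 0.22q) dq = 14.40×61.3717 + ½×0.22×61.3717² = 1298.0659.

$1298.07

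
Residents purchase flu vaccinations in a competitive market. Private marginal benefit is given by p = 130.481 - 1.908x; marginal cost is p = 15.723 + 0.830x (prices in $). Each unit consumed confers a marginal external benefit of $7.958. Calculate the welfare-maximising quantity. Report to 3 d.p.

x* = 44.820

Social marginal benefit = demand + MEB = 138.439 - 1.908x.
Set SMB = MC: 138.439 - 1.908x = 15.723 + 0.830x → x* = 44.8196.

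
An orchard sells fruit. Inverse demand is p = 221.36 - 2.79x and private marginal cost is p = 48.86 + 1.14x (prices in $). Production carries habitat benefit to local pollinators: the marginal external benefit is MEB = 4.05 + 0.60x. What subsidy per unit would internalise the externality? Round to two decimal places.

subsidy = $35.86 per unit

Social marginal cost = private MC − MEB = 44.81 + 0.54x.
Set SMC = demand: 44.81 + 0.54x = 221.36 - 2.79x → x* = 53.0180.
The Pigouvian subsidy equals MEB at x*: 4.05 + 0.60×53.0180 = 35.8608.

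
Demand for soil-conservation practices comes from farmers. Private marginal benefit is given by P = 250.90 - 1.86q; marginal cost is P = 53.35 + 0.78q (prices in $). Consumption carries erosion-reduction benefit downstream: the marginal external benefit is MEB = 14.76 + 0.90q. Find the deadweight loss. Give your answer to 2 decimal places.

Market equilibrium (private): 53.35 + 0.78q = 250.90 - 1.86q → q_m = 74.8295.
Social marginal benefit = demand + MEB = 265.66 - 0.96q.
Set SMB = MC: 265.66 - 0.96q = 53.35 + 0.78q → q* = 122.0172.
The loss is the area between SMB and MC from q* to q_m; with linear curves that's a triangle of height MEB(q_m).
DWL = ½ × 47.1877 × 82.1066 = 1937.2108.

DWL = $1937.21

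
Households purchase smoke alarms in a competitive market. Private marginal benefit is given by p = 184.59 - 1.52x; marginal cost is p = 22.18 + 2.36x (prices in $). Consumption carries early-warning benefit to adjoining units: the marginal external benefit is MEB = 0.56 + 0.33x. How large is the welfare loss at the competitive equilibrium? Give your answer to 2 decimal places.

DWL = $29.10

Market equilibrium (private): 22.18 + 2.36x = 184.59 - 1.52x → x_m = 41.8582.
Social marginal benefit = demand + MEB = 185.15 - 1.19x.
Set SMB = MC: 185.15 - 1.19x = 22.18 + 2.36x → x* = 45.9070.
Height of the DWL triangle at x_m is SMB(x_m) − MC(x_m) = MEB(x_m) = 14.3732.
DWL = ½ × 4.0488 × 14.3732 = 29.0971.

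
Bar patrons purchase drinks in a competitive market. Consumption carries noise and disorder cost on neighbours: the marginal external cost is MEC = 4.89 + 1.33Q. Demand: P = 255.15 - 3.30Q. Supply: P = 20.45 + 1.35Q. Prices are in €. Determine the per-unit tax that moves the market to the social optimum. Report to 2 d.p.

tax = €56.00 per unit

Social marginal benefit = demand − MEC = 250.26 - 4.63Q.
Set SMB = MC: 250.26 - 4.63Q = 20.45 + 1.35Q → Q* = 38.4298.
The Pigouvian tax equals MEC at Q*: 4.89 + 1.33×38.4298 = 56.0016.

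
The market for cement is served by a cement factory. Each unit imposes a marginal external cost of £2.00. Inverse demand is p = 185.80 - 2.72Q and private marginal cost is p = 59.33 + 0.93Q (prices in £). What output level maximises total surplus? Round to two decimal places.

Social marginal cost = private MC + MEC = 61.33 + 0.93Q.
Set SMC = demand: 61.33 + 0.93Q = 185.80 - 2.72Q → Q* = 34.1014.

Q* = 34.10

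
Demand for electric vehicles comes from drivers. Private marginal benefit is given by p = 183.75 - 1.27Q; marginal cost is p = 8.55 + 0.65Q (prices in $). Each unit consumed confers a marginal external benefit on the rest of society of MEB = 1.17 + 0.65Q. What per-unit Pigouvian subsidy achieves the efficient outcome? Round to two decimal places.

Social marginal benefit = demand + MEB = 184.92 - 0.62Q.
Set SMB = MC: 184.92 - 0.62Q = 8.55 + 0.65Q → Q* = 138.8740.
The Pigouvian subsidy equals MEB at Q*: 1.17 + 0.65×138.8740 = 91.4381.

subsidy = $91.44 per unit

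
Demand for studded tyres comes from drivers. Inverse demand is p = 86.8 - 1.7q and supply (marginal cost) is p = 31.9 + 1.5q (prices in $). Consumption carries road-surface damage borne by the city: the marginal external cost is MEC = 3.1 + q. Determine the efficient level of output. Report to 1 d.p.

Social marginal benefit = demand − MEC = 83.7 - 2.7q.
Set SMB = MC: 83.7 - 2.7q = 31.9 + 1.5q → q* = 12.3333.

q* = 12.3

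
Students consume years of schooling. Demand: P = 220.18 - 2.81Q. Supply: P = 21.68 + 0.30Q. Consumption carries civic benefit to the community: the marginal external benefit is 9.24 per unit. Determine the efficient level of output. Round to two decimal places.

Q* = 66.80

Social marginal benefit = demand + MEB = 229.42 - 2.81Q.
Set SMB = MC: 229.42 - 2.81Q = 21.68 + 0.30Q → Q* = 66.7974.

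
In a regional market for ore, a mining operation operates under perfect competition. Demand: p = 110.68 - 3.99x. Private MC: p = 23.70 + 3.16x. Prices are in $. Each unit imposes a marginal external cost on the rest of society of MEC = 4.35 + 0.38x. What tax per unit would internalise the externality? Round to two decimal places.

Social marginal cost = private MC + MEC = 28.05 + 3.54x.
Set SMC = demand: 28.05 + 3.54x = 110.68 - 3.99x → x* = 10.9734.
The Pigouvian tax equals MEC at x*: 4.35 + 0.38×10.9734 = 8.5199.

tax = $8.52 per unit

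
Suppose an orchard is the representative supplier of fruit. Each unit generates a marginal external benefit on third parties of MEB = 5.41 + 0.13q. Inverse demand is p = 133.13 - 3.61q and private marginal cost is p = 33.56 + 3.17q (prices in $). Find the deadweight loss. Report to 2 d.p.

DWL = $4.03

Market equilibrium (private): 33.56 + 3.17q = 133.13 - 3.61q → q_m = 14.6858.
Social marginal cost = private MC − MEB = 28.15 + 3.04q.
Set SMC = demand: 28.15 + 3.04q = 133.13 - 3.61q → q* = 15.7865.
The welfare-loss triangle has base |q_m − q*| and height MEB(q_m) (the vertical gap between SMC and demand is zero at q* and MEB at q_m).
DWL = ½ × 1.1007 × 7.3192 = 4.0281.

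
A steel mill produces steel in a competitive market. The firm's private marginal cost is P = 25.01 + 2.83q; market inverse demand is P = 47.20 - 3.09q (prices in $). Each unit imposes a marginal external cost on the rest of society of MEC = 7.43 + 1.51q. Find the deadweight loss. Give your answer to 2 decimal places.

Market equilibrium (private): 25.01 + 2.83q = 47.20 - 3.09q → q_m = 3.7483.
Social marginal cost = private MC + MEC = 32.44 + 4.34q.
Set SMC = demand: 32.44 + 4.34q = 47.20 - 3.09q → q* = 1.9865.
The welfare-loss triangle has base |q_m − q*| and height MEC(q_m) (the vertical gap between SMC and demand is zero at q* and MEC at q_m).
DWL = ½ × 1.7618 × 13.0899 = 11.5309.

DWL = $11.53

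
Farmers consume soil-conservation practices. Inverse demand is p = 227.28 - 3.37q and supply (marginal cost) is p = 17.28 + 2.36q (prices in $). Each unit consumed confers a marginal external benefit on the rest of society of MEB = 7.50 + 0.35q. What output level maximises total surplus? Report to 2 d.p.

q* = 40.43

Social marginal benefit = demand + MEB = 234.78 - 3.02q.
Set SMB = MC: 234.78 - 3.02q = 17.28 + 2.36q → q* = 40.4275.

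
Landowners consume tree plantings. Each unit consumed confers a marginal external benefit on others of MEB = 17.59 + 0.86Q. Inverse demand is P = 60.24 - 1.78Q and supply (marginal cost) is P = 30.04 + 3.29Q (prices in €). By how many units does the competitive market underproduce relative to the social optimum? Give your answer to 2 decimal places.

5.39 units

Market equilibrium (private): 30.04 + 3.29Q = 60.24 - 1.78Q → Q_m = 5.9566.
Social marginal benefit = demand + MEB = 77.83 - 0.92Q.
Set SMB = MC: 77.83 - 0.92Q = 30.04 + 3.29Q → Q* = 11.3515.
Gap = |5.9566 − 11.3515| = 5.3949.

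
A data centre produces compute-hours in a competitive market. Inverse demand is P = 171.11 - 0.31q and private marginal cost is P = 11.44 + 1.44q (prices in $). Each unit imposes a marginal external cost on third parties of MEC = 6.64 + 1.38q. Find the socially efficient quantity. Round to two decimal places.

Social marginal cost = private MC + MEC = 18.08 + 2.82q.
Set SMC = demand: 18.08 + 2.82q = 171.11 - 0.31q → q* = 48.8914.

q* = 48.89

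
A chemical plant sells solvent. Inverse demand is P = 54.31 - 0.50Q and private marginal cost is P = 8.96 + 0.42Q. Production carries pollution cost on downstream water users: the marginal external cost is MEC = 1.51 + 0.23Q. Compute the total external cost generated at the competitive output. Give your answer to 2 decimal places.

353.87

Market equilibrium (private): 8.96 + 0.42Q = 54.31 - 0.50Q → Q_m = 49.2935.
Total external cost = ∫₀^{Q_m} (1.51 + 0.23Q) dQ = 1.51×49.2935 + ½×0.23×49.2935² = 353.8658.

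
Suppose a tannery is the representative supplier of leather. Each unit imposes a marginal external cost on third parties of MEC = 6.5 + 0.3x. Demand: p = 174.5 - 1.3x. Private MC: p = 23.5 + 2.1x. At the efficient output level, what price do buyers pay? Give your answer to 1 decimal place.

Social marginal cost = private MC + MEC = 30.0 + 2.4x.
Set SMC = demand: 30.0 + 2.4x = 174.5 - 1.3x → x* = 39.0541.
Consumer price on the demand curve at x*: 174.5 − 1.3×39.0541 = 123.7297.

P = 123.7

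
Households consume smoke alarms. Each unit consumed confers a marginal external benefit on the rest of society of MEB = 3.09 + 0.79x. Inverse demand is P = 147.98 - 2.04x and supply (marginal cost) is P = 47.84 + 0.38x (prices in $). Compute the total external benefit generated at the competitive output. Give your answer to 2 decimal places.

Market equilibrium (private): 47.84 + 0.38x = 147.98 - 2.04x → x_m = 41.3802.
Total external benefit = ∫₀^{x_m} (3.09 + 0.79x) dx = 3.09×41.3802 + ½×0.79×41.3802² = 804.2316.

$804.23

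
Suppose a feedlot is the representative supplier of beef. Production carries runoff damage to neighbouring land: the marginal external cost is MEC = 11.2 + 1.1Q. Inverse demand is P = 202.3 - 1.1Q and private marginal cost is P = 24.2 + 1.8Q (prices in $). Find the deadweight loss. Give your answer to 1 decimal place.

DWL = $775.3

Market equilibrium (private): 24.2 + 1.8Q = 202.3 - 1.1Q → Q_m = 61.4138.
Social marginal cost = private MC + MEC = 35.4 + 2.9Q.
Set SMC = demand: 35.4 + 2.9Q = 202.3 - 1.1Q → Q* = 41.7250.
Between Q* and Q_m the wedge SMC − demand runs linearly from 0 to MEC(Q_m), so the loss is a triangle.
DWL = ½ × 19.6888 × 78.7552 = 775.2977.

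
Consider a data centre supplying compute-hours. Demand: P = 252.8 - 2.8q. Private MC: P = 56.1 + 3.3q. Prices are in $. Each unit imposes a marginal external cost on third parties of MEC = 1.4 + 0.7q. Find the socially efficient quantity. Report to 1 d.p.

Social marginal cost = private MC + MEC = 57.5 + 4.0q.
Set SMC = demand: 57.5 + 4.0q = 252.8 - 2.8q → q* = 28.7206.

q* = 28.7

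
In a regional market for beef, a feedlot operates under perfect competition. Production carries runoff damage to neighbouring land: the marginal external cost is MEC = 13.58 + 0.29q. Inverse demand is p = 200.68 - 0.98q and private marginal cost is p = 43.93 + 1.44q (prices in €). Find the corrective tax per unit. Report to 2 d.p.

tax = €28.90 per unit

Social marginal cost = private MC + MEC = 57.51 + 1.73q.
Set SMC = demand: 57.51 + 1.73q = 200.68 - 0.98q → q* = 52.8303.
The Pigouvian tax equals MEC at q*: 13.58 + 0.29×52.8303 = 28.9008.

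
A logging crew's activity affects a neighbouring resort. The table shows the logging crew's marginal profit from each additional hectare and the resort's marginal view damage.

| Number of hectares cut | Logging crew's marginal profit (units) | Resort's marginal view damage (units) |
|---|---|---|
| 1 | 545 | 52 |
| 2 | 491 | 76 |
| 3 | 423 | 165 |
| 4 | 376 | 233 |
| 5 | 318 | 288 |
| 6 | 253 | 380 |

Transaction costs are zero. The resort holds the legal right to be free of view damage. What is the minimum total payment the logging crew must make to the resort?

814

Efficient level: marginal profit ≥ marginal view damage through level 5, so k* = 5.
With the resort holding the right, the logging crew must at least compensate total damage at k*: 52 + 76 + 165 + 233 + 288 = 814.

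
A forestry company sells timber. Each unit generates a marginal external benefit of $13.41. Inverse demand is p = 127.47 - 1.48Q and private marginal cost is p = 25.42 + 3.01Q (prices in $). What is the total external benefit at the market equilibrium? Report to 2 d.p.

$304.79

Market equilibrium (private): 25.42 + 3.01Q = 127.47 - 1.48Q → Q_m = 22.7283.
Total external benefit = MEB × Q_m = 13.41 × 22.7283 = 304.7865.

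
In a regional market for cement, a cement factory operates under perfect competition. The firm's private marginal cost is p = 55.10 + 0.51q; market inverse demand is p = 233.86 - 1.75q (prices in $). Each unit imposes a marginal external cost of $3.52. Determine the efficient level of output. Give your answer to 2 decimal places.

Social marginal cost = private MC + MEC = 58.62 + 0.51q.
Set SMC = demand: 58.62 + 0.51q = 233.86 - 1.75q → q* = 77.5398.

q* = 77.54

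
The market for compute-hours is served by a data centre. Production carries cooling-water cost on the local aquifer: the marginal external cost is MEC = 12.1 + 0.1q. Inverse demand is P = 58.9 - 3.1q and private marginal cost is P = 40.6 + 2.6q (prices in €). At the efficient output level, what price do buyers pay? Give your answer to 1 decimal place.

Social marginal cost = private MC + MEC = 52.7 + 2.7q.
Set SMC = demand: 52.7 + 2.7q = 58.9 - 3.1q → q* = 1.0690.
Consumer price on the demand curve at q*: 58.9 − 3.1×1.0690 = 55.5861.

P = €55.6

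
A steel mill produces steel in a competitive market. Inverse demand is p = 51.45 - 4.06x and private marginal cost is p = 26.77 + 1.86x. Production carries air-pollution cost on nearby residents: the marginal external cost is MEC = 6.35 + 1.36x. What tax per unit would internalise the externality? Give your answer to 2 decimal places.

tax = 9.77 per unit

Social marginal cost = private MC + MEC = 33.12 + 3.22x.
Set SMC = demand: 33.12 + 3.22x = 51.45 - 4.06x → x* = 2.5179.
The Pigouvian tax equals MEC at x*: 6.35 + 1.36×2.5179 = 9.7743.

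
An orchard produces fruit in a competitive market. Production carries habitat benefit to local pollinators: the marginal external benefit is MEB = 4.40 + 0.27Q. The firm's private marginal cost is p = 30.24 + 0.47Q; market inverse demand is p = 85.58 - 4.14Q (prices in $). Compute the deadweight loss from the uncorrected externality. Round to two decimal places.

DWL = $6.73

Market equilibrium (private): 30.24 + 0.47Q = 85.58 - 4.14Q → Q_m = 12.0043.
Social marginal cost = private MC − MEB = 25.84 + 0.20Q.
Set SMC = demand: 25.84 + 0.20Q = 85.58 - 4.14Q → Q* = 13.7650.
Between Q* and Q_m the wedge demand − SMC runs linearly from 0 to MEB(Q_m), so the loss is a triangle.
DWL = ½ × 1.7607 × 7.6412 = 6.7269.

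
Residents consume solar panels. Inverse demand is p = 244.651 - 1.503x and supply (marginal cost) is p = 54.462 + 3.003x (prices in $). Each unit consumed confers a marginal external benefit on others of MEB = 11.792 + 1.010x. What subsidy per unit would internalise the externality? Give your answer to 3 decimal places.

subsidy = $70.145 per unit

Social marginal benefit = demand + MEB = 256.443 - 0.493x.
Set SMB = MC: 256.443 - 0.493x = 54.462 + 3.003x → x* = 57.7749.
The Pigouvian subsidy equals MEB at x*: 11.792 + 1.010×57.7749 = 70.1446.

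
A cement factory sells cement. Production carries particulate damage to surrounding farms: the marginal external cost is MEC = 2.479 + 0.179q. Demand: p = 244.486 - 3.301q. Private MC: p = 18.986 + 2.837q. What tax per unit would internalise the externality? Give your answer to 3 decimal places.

Social marginal cost = private MC + MEC = 21.465 + 3.016q.
Set SMC = demand: 21.465 + 3.016q = 244.486 - 3.301q → q* = 35.3049.
The Pigouvian tax equals MEC at q*: 2.479 + 0.179×35.3049 = 8.7986.

tax = 8.799 per unit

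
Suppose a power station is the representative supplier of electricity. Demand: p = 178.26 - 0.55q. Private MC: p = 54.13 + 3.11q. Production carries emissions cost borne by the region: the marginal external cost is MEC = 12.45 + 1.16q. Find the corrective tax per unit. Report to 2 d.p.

Social marginal cost = private MC + MEC = 66.58 + 4.27q.
Set SMC = demand: 66.58 + 4.27q = 178.26 - 0.55q → q* = 23.1701.
The Pigouvian tax equals MEC at q*: 12.45 + 1.16×23.1701 = 39.3273.

tax = 39.33 per unit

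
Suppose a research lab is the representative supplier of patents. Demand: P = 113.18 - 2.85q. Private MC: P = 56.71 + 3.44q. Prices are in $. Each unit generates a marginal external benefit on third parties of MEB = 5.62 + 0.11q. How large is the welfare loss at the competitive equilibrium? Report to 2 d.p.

Market equilibrium (private): 56.71 + 3.44q = 113.18 - 2.85q → q_m = 8.9777.
Social marginal cost = private MC − MEB = 51.09 + 3.33q.
Set SMC = demand: 51.09 + 3.33q = 113.18 - 2.85q → q* = 10.0469.
The loss is the area between SMC and demand from q* to q_m; with linear curves that's a triangle of height MEB(q_m).
DWL = ½ × 1.0692 × 6.6076 = 3.5324.

DWL = $3.53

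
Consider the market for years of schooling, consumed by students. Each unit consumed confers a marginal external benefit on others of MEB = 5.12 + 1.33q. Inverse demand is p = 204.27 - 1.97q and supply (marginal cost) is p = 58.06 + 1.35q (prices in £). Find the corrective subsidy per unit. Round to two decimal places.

subsidy = £106.26 per unit

Social marginal benefit = demand + MEB = 209.39 - 0.64q.
Set SMB = MC: 209.39 - 0.64q = 58.06 + 1.35q → q* = 76.0452.
The Pigouvian subsidy equals MEB at q*: 5.12 + 1.33×76.0452 = 106.2601.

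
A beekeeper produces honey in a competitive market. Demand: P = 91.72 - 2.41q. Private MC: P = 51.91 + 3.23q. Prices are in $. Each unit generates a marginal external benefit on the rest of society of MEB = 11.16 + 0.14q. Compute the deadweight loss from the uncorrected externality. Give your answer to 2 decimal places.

DWL = $13.42

Market equilibrium (private): 51.91 + 3.23q = 91.72 - 2.41q → q_m = 7.0585.
Social marginal cost = private MC − MEB = 40.75 + 3.09q.
Set SMC = demand: 40.75 + 3.09q = 91.72 - 2.41q → q* = 9.2673.
Between q* and q_m the wedge demand − SMC runs linearly from 0 to MEB(q_m), so the loss is a triangle.
DWL = ½ × 2.2088 × 12.1482 = 13.4165.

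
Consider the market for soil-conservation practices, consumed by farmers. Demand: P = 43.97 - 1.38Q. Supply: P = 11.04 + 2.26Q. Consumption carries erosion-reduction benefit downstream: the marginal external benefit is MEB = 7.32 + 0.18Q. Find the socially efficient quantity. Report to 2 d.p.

Q* = 11.63

Social marginal benefit = demand + MEB = 51.29 - 1.20Q.
Set SMB = MC: 51.29 - 1.20Q = 11.04 + 2.26Q → Q* = 11.6329.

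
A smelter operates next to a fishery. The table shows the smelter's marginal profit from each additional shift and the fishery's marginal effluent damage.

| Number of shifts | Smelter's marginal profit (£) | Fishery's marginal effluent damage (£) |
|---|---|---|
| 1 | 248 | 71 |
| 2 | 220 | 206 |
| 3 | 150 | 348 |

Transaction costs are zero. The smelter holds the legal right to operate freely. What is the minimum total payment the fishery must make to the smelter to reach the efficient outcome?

Left alone the smelter would choose level 3 (marginal profit stays positive).
Efficient level: k* = 2 (marginal profit ≥ marginal effluent damage through 2).
The fishery must at least cover the smelter's forgone profit from cutting 3→2: 150 = 150.

£150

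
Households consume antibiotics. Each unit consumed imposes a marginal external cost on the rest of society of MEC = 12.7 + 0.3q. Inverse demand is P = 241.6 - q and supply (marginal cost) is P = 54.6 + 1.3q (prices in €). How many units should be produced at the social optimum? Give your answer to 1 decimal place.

Social marginal benefit = demand − MEC = 228.9 - 1.3q.
Set SMB = MC: 228.9 - 1.3q = 54.6 + 1.3q → q* = 67.0385.

q* = 67.0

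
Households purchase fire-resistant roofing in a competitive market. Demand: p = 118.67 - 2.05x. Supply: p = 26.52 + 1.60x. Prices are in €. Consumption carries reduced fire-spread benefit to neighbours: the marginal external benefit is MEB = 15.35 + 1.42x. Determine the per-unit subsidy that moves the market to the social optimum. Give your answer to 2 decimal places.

subsidy = €83.80 per unit

Social marginal benefit = demand + MEB = 134.02 - 0.63x.
Set SMB = MC: 134.02 - 0.63x = 26.52 + 1.60x → x* = 48.2063.
The Pigouvian subsidy equals MEB at x*: 15.35 + 1.42×48.2063 = 83.8029.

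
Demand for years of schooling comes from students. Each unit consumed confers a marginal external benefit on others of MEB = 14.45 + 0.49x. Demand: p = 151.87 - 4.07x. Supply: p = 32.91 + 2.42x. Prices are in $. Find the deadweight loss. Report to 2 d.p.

Market equilibrium (private): 32.91 + 2.42x = 151.87 - 4.07x → x_m = 18.3297.
Social marginal benefit = demand + MEB = 166.32 - 3.58x.
Set SMB = MC: 166.32 - 3.58x = 32.91 + 2.42x → x* = 22.2350.
The loss is the area between SMB and MC from x* to x_m; with linear curves that's a triangle of height MEB(x_m).
DWL = ½ × 3.9053 × 23.4316 = 45.7537.

DWL = $45.75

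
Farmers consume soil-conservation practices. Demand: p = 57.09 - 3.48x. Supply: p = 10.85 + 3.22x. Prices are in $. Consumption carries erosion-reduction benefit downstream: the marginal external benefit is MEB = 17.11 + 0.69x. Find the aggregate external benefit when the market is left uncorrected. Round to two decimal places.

$134.52

Market equilibrium (private): 10.85 + 3.22x = 57.09 - 3.48x → x_m = 6.9015.
Total external benefit = ∫₀^{x_m} (17.11 + 0.69x) dx = 17.11×6.9015 + ½×0.69×6.9015² = 134.5173.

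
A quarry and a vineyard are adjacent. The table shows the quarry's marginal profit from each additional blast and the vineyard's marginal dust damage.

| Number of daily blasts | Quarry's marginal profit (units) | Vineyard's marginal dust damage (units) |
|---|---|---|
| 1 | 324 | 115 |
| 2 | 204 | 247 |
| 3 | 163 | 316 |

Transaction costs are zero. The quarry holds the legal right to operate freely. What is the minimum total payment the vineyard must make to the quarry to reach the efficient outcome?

Left alone the quarry would choose level 3 (marginal profit stays positive).
Efficient level: k* = 1 (marginal profit ≥ marginal dust damage through 1).
The vineyard must at least cover the quarry's forgone profit from cutting 3→1: 204 + 163 = 367.

367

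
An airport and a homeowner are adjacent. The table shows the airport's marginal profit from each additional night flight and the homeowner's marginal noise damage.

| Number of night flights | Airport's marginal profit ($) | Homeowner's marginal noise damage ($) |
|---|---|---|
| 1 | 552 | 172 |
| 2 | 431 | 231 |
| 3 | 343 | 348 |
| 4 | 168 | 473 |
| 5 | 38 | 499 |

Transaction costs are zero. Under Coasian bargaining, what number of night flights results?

2

Bargaining reaches the level where marginal profit last exceeds marginal noise damage.
That holds through level 2 (431 ≥ 231) but not at 3 (343 < 348).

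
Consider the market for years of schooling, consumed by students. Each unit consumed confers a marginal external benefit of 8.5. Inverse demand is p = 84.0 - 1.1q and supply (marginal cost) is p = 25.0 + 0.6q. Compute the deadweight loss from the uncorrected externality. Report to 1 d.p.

Market equilibrium (private): 25.0 + 0.6q = 84.0 - 1.1q → q_m = 34.7059.
Social marginal benefit = demand + MEB = 92.5 - 1.1q.
Set SMB = MC: 92.5 - 1.1q = 25.0 + 0.6q → q* = 39.7059.
Between q* and q_m the wedge SMB − MC runs linearly from 0 to MEB(q_m), so the loss is a triangle.
DWL = ½ × 5.0000 × 8.5000 = 21.2500.

DWL = 21.3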